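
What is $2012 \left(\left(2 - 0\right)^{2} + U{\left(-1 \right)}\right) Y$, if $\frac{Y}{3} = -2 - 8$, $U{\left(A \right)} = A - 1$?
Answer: $-120720$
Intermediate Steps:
$U{\left(A \right)} = -1 + A$ ($U{\left(A \right)} = A - 1 = -1 + A$)
$Y = -30$ ($Y = 3 \left(-2 - 8\right) = 3 \left(-10\right) = -30$)
$2012 \left(\left(2 - 0\right)^{2} + U{\left(-1 \right)}\right) Y = 2012 \left(\left(2 - 0\right)^{2} - 2\right) \left(-30\right) = 2012 \left(\left(2 + \left(-2 + 2\right)\right)^{2} - 2\right) \left(-30\right) = 2012 \left(\left(2 + 0\right)^{2} - 2\right) \left(-30\right) = 2012 \left(2^{2} - 2\right) \left(-30\right) = 2012 \left(4 - 2\right) \left(-30\right) = 2012 \cdot 2 \left(-30\right) = 2012 \left(-60\right) = -120720$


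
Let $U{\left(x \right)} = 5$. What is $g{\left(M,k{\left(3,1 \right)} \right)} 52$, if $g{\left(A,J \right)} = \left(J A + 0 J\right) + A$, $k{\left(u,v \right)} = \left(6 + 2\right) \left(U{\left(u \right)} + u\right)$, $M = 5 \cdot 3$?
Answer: $50700$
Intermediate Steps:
$M = 15$
$k{\left(u,v \right)} = 40 + 8 u$ ($k{\left(u,v \right)} = \left(6 + 2\right) \left(5 + u\right) = 8 \left(5 + u\right) = 40 + 8 u$)
$g{\left(A,J \right)} = A + A J$ ($g{\left(A,J \right)} = \left(A J + 0\right) + A = A J + A = A + A J$)
$g{\left(M,k{\left(3,1 \right)} \right)} 52 = 15 \left(1 + \left(40 + 8 \cdot 3\right)\right) 52 = 15 \left(1 + \left(40 + 24\right)\right) 52 = 15 \left(1 + 64\right) 52 = 15 \cdot 65 \cdot 52 = 975 \cdot 52 = 50700$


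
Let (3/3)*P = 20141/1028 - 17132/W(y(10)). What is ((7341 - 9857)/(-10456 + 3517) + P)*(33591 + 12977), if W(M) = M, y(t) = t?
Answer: -2735736594322/34695 ≈ -7.8851e+7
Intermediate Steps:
P = -8705143/5140 (P = 20141/1028 - 17132/10 = 20141*(1/1028) - 17132*⅒ = 20141/1028 - 8566/5 = -8705143/5140 ≈ -1693.6)
((7341 - 9857)/(-10456 + 3517) + P)*(33591 + 12977) = ((7341 - 9857)/(-10456 + 3517) - 8705143/5140)*(33591 + 12977) = (-2516/(-6939) - 8705143/5140)*46568 = (-2516*(-1/6939) - 8705143/5140)*46568 = (2516/6939 - 8705143/5140)*46568 = -234988541/138780*46568 = -2735736594322/34695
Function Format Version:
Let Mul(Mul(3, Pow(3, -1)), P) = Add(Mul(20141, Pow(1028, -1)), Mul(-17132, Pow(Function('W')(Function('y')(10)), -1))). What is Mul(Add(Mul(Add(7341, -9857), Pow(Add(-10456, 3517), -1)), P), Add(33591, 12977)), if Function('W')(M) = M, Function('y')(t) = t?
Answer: Rational(-2735736594322, 34695) ≈ -7.8851e+7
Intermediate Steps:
P = Rational(-8705143, 5140) (P = Add(Mul(20141, Pow(1028, -1)), Mul(-17132, Pow(10, -1))) = Add(Mul(20141, Rational(1, 1028)), Mul(-17132, Rational(1, 10))) = Add(Rational(20141, 1028), Rational(-8566, 5)) = Rational(-8705143, 5140) ≈ -1693.6)
Mul(Add(Mul(Add(7341, -9857), Pow(Add(-10456, 3517), -1)), P), Add(33591, 12977)) = Mul(Add(Mul(Add(7341, -9857), Pow(Add(-10456, 3517), -1)), Rational(-8705143, 5140)), Add(33591, 12977)) = Mul(Add(Mul(-2516, Pow(-6939, -1)), Rational(-8705143, 5140)), 46568) = Mul(Add(Mul(-2516, Rational(-1, 6939)), Rational(-8705143, 5140)), 46568) = Mul(Add(Rational(2516, 6939), Rational(-8705143, 5140)), 46568) = Mul(Rational(-234988541, 138780), 46568) = Rational(-2735736594322, 34695)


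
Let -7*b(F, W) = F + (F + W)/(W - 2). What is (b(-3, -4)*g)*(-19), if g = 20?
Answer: -2090/21 ≈ -99.524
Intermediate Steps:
b(F, W) = -F/7 - (F + W)/(7*(-2 + W)) (b(F, W) = -(F + (F + W)/(W - 2))/7 = -(F + (F + W)/(-2 + W))/7 = -F/7 - (F + W)/(7*(-2 + W)))
(b(-3, -4)*g)*(-19) = (((-3 - 1*(-4) - 1*(-3)*(-4))/(7*(-2 - 4)))*20)*(-19) = (((⅐)*(-3 + 4 - 12)/(-6))*20)*(-19) = (((⅐)*(-⅙)*(-11))*20)*(-19) = ((11/42)*20)*(-19) = (110/21)*(-19) = -2090/21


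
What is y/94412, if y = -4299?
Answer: -4299/94412 ≈ -0.045534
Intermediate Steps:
y/94412 = -4299/94412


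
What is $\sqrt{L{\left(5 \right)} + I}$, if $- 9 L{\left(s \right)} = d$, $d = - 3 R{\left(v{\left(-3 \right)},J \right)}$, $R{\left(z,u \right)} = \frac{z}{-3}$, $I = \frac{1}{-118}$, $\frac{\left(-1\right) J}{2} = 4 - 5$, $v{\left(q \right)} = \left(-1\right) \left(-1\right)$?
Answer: $\frac{i \sqrt{14986}}{354} \approx 0.34581 i$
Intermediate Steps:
$v{\left(q \right)} = 1$
$J = 2$ ($J = - 2 \left(4 - 5\right) = \left(-2\right) \left(-1\right) = 2$)
$I = - \frac{1}{118} \approx -0.0084746$
$R{\left(z,u \right)} = - \frac{z}{3}$ ($R{\left(z,u \right)} = z \left(- \frac{1}{3}\right) = - \frac{z}{3}$)
$d = 1$ ($d = - 3 \left(\left(- \frac{1}{3}\right) 1\right) = \left(-3\right) \left(- \frac{1}{3}\right) = 1$)
$L{\left(s \right)} = - \frac{1}{9}$ ($L{\left(s \right)} = \left(- \frac{1}{9}\right) 1 = - \frac{1}{9}$)
$\sqrt{L{\left(5 \right)} + I} = \sqrt{- \frac{1}{9} - \frac{1}{118}} = \sqrt{- \frac{127}{1062}} = \frac{i \sqrt{14986}}{354}$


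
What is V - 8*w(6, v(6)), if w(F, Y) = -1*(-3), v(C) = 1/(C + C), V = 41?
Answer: 17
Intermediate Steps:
v(C) = 1/(2*C)
w(F, Y) = 3
V - 8*w(6, v(6)) = 41 - 8*3 = 41 - 24 = 17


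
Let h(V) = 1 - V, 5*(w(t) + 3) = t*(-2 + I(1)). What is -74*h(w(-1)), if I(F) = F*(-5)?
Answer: -962/5 ≈ -192.40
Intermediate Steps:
I(F) = -5*F
w(t) = -3 - 7*t/5 (w(t) = -3 + (t*(-2 - 5*1))/5 = -3 + (t*(-2 - 5))/5 = -3 + (t*(-7))/5 = -3 + (-7*t)/5 = -3 - 7*t/5)
-74*h(w(-1)) = -74*(1 - (-3 - 7/5*(-1))) = -74*(1 - (-3 + 7/5)) = -74*(1 - 1*(-8/5)) = -74*(1 + 8/5) = -74*13/5 = -962/5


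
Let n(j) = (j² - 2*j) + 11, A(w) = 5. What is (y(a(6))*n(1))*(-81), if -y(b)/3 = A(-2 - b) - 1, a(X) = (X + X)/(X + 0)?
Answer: 9720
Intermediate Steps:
a(X) = 2 (a(X) = (2*X)/X = 2)
y(b) = -12 (y(b) = -3*(5 - 1) = -3*4 = -12)
n(j) = 11 + j² - 2*j
(y(a(6))*n(1))*(-81) = -12*(11 + 1² - 2*1)*(-81) = -12*(11 + 1 - 2)*(-81) = -12*10*(-81) = -120*(-81) = 9720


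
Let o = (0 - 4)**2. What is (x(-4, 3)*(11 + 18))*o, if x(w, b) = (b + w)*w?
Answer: 1856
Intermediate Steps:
x(w, b) = w*(b + w)
o = 16 (o = (-4)**2 = 16)
(x(-4, 3)*(11 + 18))*o = ((-4*(3 - 4))*(11 + 18))*16 = (-4*(-1)*29)*16 = (4*29)*16 = 116*16 = 1856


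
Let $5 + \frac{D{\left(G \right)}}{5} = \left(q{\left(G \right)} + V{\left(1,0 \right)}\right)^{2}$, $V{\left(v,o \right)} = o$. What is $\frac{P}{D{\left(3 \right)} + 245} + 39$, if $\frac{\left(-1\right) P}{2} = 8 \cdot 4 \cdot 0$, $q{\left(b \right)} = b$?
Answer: $39$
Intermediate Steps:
$D{\left(G \right)} = -25 + 5 G^{2}$ ($D{\left(G \right)} = -25 + 5 \left(G + 0\right)^{2} = -25 + 5 G^{2}$)
$P = 0$ ($P = - 2 \cdot 8 \cdot 4 \cdot 0 = - 2 \cdot 32 \cdot 0 = \left(-2\right) 0 = 0$)
$\frac{P}{D{\left(3 \right)} + 245} + 39 = \frac{0}{\left(-25 + 5 \cdot 3^{2}\right) + 245} + 39 = \frac{0}{\left(-25 + 5 \cdot 9\right) + 245} + 39 = \frac{0}{\left(-25 + 45\right) + 245} + 39 = \frac{0}{20 + 245} + 39 = \frac{0}{265} + 39 = 0 \cdot \frac{1}{265} + 39 = 0 + 39 = 39$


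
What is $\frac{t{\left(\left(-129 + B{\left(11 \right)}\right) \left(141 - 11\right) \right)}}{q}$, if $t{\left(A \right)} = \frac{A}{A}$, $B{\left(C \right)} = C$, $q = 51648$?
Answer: $\frac{1}{51648} \approx 1.9362 \cdot 10^{-5}$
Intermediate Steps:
$t{\left(A \right)} = 1$
$\frac{t{\left(\left(-129 + B{\left(11 \right)}\right) \left(141 - 11\right) \right)}}{q} = 1 \cdot \frac{1}{51648} = \frac{1}{51648}$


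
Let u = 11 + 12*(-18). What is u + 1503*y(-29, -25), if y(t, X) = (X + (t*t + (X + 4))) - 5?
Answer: 1187165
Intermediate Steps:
u = -205 (u = 11 - 216 = -205)
y(t, X) = -1 + t**2 + 2*X (y(t, X) = (X + (t**2 + (4 + X))) - 5 = (X + (4 + X + t**2)) - 5 = (4 + t**2 + 2*X) - 5 = -1 + t**2 + 2*X)
u + 1503*y(-29, -25) = -205 + 1503*(-1 + (-29)**2 + 2*(-25)) = -205 + 1503*(-1 + 841 - 50) = -205 + 1503*790 = -205 + 1187370 = 1187165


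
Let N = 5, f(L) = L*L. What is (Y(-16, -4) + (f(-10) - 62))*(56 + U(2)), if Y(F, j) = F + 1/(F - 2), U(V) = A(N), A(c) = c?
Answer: 24095/18 ≈ 1338.6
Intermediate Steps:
f(L) = L²
U(V) = 5
Y(F, j) = F + 1/(-2 + F)
(Y(-16, -4) + (f(-10) - 62))*(56 + U(2)) = ((1 + (-16)² - 2*(-16))/(-2 - 16) + ((-10)² - 62))*(56 + 5) = ((1 + 256 + 32)/(-18) + (100 - 62))*61 = (-1/18*289 + 38)*61 = (-289/18 + 38)*61 = (395/18)*61 = 24095/18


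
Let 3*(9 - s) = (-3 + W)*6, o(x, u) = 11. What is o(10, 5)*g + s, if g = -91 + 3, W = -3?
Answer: -947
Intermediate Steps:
g = -88
s = 21 (s = 9 - (-3 - 3)*6/3 = 9 - (-2)*6 = 9 - 1/3*(-36) = 9 + 12 = 21)
o(10, 5)*g + s = 11*(-88) + 21 = -968 + 21 = -947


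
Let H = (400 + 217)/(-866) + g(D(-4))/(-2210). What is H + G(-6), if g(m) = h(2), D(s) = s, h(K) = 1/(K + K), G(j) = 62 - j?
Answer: 257557387/3827720 ≈ 67.287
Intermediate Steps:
h(K) = 1/(2*K)
g(m) = ¼ (g(m) = (½)/2 = (½)*(½) = ¼)
H = -2727573/3827720 (H = (400 + 217)/(-866) + (¼)/(-2210) = 617*(-1/866) + (¼)*(-1/2210) = -617/866 - 1/8840 = -2727573/3827720 ≈ -0.71258)
H + G(-6) = -2727573/3827720 + (62 - 1*(-6)) = -2727573/3827720 + (62 + 6) = -2727573/3827720 + 68 = 257557387/3827720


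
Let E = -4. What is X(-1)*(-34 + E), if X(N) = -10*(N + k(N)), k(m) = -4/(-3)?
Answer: 380/3 ≈ 126.67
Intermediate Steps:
k(m) = 4/3 (k(m) = -4*(-⅓) = 4/3)
X(N) = -40/3 - 10*N (X(N) = -10*(N + 4/3) = -10*(4/3 + N) = -40/3 - 10*N)
X(-1)*(-34 + E) = (-40/3 - 10*(-1))*(-34 - 4) = (-40/3 + 10)*(-38) = -10/3*(-38) = 380/3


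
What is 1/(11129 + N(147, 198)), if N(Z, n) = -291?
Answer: 1/10838 ≈ 9.2268e-5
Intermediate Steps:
1/(11129 + N(147, 198)) = 1/(11129 - 291) = 1/10838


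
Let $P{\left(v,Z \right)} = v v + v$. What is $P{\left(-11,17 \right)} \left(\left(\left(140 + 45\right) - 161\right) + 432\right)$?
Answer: $50160$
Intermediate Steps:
$P{\left(v,Z \right)} = v + v^{2}$ ($P{\left(v,Z \right)} = v^{2} + v = v + v^{2}$)
$P{\left(-11,17 \right)} \left(\left(\left(140 + 45\right) - 161\right) + 432\right) = - 11 \left(1 - 11\right) \left(\left(\left(140 + 45\right) - 161\right) + 432\right) = \left(-11\right) \left(-10\right) \left(\left(185 - 161\right) + 432\right) = 110 \left(24 + 432\right) = 110 \cdot 456 = 50160$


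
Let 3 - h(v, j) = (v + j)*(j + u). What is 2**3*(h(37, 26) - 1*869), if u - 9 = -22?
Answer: -13480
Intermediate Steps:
u = -13 (u = 9 - 22 = -13)
h(v, j) = 3 - (-13 + j)*(j + v) (h(v, j) = 3 - (v + j)*(j - 13) = 3 - (j + v)*(-13 + j) = 3 - (-13 + j)*(j + v))
2**3*(h(37, 26) - 1*869) = 2**3*((3 - 1*26**2 + 13*26 + 13*37 - 1*26*37) - 1*869) = 8*((3 - 1*676 + 338 + 481 - 962) - 869) = 8*((3 - 676 + 338 + 481 - 962) - 869) = 8*(-816 - 869) = 8*(-1685) = -13480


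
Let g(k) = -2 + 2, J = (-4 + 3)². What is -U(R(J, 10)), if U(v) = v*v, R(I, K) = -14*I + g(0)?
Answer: -196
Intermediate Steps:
J = 1 (J = (-1)² = 1)
g(k) = 0
R(I, K) = -14*I (R(I, K) = -14*I + 0 = -14*I)
U(v) = v²
-U(R(J, 10)) = -(-14*1)² = -1*(-14)² = -1*196 = -196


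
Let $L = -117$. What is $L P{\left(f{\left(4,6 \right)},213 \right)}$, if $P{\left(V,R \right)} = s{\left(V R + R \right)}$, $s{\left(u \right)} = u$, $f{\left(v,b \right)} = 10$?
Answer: $-274131$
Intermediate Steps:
$P{\left(V,R \right)} = R + R V$ ($P{\left(V,R \right)} = V R + R = R V + R = R + R V$)
$L P{\left(f{\left(4,6 \right)},213 \right)} = - 117 \cdot 213 \left(1 + 10\right) = - 117 \cdot 213 \cdot 11 = \left(-117\right) 2343 = -274131$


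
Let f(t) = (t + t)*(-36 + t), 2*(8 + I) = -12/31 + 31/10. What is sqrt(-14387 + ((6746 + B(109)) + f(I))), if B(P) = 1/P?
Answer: I*sqrt(32309101002158)/67580 ≈ 84.109*I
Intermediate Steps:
I = -4119/620 (I = -8 + (-12/31 + 31/10)/2 = -8 + (1/2)*(841/310) = -8 + 841/620 = -4119/620 ≈ -6.6435)
f(t) = 2*t*(-36 + t) (f(t) = (2*t)*(-36 + t) = 2*t*(-36 + t))
sqrt(-14387 + ((6746 + B(109)) + f(I))) = sqrt(-14387 + ((6746 + 1/109) + 2*(-4119/620)*(-36 - 4119/620))) = sqrt(-14387 + ((6746 + 1/109) + 2*(-4119/620)*(-26439/620))) = sqrt(-14387 + (735315/109 + 108902241/192200)) = sqrt(-14387 + 153197887269/20949800) = sqrt(-148206885331/20949800) = I*sqrt(32309101002158)/67580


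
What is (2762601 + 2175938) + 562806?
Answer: 5501345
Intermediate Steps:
(2762601 + 2175938) + 562806 = 4938539 + 562806 = 5501345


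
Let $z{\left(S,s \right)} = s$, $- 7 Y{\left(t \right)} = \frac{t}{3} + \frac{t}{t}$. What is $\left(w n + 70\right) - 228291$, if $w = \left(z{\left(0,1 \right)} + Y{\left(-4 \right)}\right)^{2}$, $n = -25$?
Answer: $- \frac{100657561}{441} \approx -2.2825 \cdot 10^{5}$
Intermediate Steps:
$Y{\left(t \right)} = - \frac{1}{7} - \frac{t}{21}$ ($Y{\left(t \right)} = - \frac{\frac{t}{3} + \frac{t}{t}}{7} = - \frac{t \frac{1}{3} + 1}{7} = - \frac{\frac{t}{3} + 1}{7} = - \frac{1 + \frac{t}{3}}{7} = - \frac{1}{7} - \frac{t}{21}$)
$w = \frac{484}{441}$ ($w = \left(1 - - \frac{1}{21}\right)^{2} = \left(1 + \left(- \frac{1}{7} + \frac{4}{21}\right)\right)^{2} = \left(1 + \frac{1}{21}\right)^{2} = \left(\frac{22}{21}\right)^{2} = \frac{484}{441} \approx 1.0975$)
$\left(w n + 70\right) - 228291 = \left(\frac{484}{441} \left(-25\right) + 70\right) - 228291 = \left(- \frac{12100}{441} + 70\right) - 228291 = \frac{18770}{441} - 228291 = - \frac{100657561}{441}$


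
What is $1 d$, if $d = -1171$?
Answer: $-1171$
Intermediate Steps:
$1 d = 1 \left(-1171\right) = -1171$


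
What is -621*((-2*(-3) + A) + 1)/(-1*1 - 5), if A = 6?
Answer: 2691/2 ≈ 1345.5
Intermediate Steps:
-621*((-2*(-3) + A) + 1)/(-1*1 - 5) = -621*((-2*(-3) + 6) + 1)/(-1*1 - 5) = -621*((6 + 6) + 1)/(-1 - 5) = -621*(12 + 1)/(-6) = -(-207)*13/2 = -621*(-13/6) = 2691/2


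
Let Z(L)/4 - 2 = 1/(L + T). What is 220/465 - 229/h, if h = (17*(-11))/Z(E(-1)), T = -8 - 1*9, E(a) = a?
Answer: 521614/52173 ≈ 9.9978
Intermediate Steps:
T = -17 (T = -8 - 9 = -17)
Z(L) = 8 + 4/(-17 + L) (Z(L) = 8 + 4/(L - 17) = 8 + 4/(-17 + L))
h = -1683/70 (h = (17*(-11))/((4*(-33 + 2*(-1))/(-17 - 1))) = -187*(-9/(2*(-33 - 2))) = -187/(4*(-1/18)*(-35)) = -187/70/9 = -187*9/70 = -1683/70 ≈ -24.043)
220/465 - 229/h = 220/465 - 229/(-1683/70) = 220*(1/465) - 229*(-70/1683) = 44/93 + 16030/1683 = 521614/52173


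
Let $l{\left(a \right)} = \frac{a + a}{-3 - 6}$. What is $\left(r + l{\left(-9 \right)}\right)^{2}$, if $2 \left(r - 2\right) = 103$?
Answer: $\frac{12321}{4} \approx 3080.3$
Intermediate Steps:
$r = \frac{107}{2}$ ($r = 2 + \frac{1}{2} \cdot 103 = 2 + \frac{103}{2} = \frac{107}{2} \approx 53.5$)
$l{\left(a \right)} = - \frac{2 a}{9}$ ($l{\left(a \right)} = \frac{2 a}{-9} = 2 a \left(- \frac{1}{9}\right) = - \frac{2 a}{9}$)
$\left(r + l{\left(-9 \right)}\right)^{2} = \left(\frac{107}{2} - -2\right)^{2} = \left(\frac{107}{2} + 2\right)^{2} = \left(\frac{111}{2}\right)^{2} = \frac{12321}{4}$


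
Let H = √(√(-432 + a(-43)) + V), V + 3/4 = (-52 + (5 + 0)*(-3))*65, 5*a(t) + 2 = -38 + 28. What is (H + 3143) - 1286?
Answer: 1857 + √(-435575 + 40*I*√2715)/10 ≈ 1857.2 + 65.998*I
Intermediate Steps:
a(t) = -12/5 (a(t) = -⅖ + (-38 + 28)/5 = -⅖ + (⅕)*(-10) = -⅖ - 2 = -12/5)
V = -17423/4 (V = -¾ + (-52 + (5 + 0)*(-3))*65 = -¾ + (-52 + 5*(-3))*65 = -¾ + (-52 - 15)*65 = -¾ - 67*65 = -¾ - 4355 = -17423/4 ≈ -4355.8)
H = √(-17423/4 + 2*I*√2715/5) (H = √(√(-432 - 12/5) - 17423/4) = √(√(-2172/5) - 17423/4) = √(2*I*√2715/5 - 17423/4) = √(-17423/4 + 2*I*√2715/5) ≈ 0.1579 + 65.998*I)
(H + 3143) - 1286 = (√(-435575 + 40*I*√2715)/10 + 3143) - 1286 = (3143 + √(-435575 + 40*I*√2715)/10) - 1286 = 1857 + √(-435575 + 40*I*√2715)/10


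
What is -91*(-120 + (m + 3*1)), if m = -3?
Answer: 10920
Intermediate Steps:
-91*(-120 + (m + 3*1)) = -91*(-120 + (-3 + 3*1)) = -91*(-120 + (-3 + 3)) = -91*(-120 + 0) = -91*(-120) = 10920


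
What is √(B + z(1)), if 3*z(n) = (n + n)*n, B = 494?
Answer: 2*√1113/3 ≈ 22.241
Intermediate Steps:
z(n) = 2*n²/3 (z(n) = ((n + n)*n)/3 = ((2*n)*n)/3 = (2*n²)/3 = 2*n²/3)
√(B + z(1)) = √(494 + (⅔)*1²) = √(494 + (⅔)*1) = √(494 + ⅔) = √(1484/3) = 2*√1113/3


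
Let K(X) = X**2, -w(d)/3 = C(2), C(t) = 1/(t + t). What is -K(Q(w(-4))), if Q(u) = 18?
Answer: -324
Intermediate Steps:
C(t) = 1/(2*t)
w(d) = -3/4 (w(d) = -3/(2*2) = -3*1/4 = -3/4)
-K(Q(w(-4))) = -1*18**2 = -1*324 = -324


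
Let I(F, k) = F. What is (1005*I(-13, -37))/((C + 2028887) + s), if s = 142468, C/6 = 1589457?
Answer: -4355/3902699 ≈ -0.0011159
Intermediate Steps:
C = 9536742 (C = 6*1589457 = 9536742)
(1005*I(-13, -37))/((C + 2028887) + s) = (1005*(-13))/((9536742 + 2028887) + 142468) = -13065/(11565629 + 142468) = -13065/11708097 = -13065*1/11708097 = -4355/3902699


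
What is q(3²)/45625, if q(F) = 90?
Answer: 18/9125 ≈ 0.0019726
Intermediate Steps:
q(3²)/45625 = 90/45625 = 90*(1/45625) = 18/9125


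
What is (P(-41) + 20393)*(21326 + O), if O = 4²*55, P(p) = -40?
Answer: 451958718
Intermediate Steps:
O = 880 (O = 16*55 = 880)
(P(-41) + 20393)*(21326 + O) = (-40 + 20393)*(21326 + 880) = 20353*22206 = 451958718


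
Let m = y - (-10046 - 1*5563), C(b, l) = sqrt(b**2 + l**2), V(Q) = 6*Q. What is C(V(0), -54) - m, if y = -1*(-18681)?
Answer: -34236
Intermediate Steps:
y = 18681
m = 34290 (m = 18681 - (-10046 - 1*5563) = 18681 - (-10046 - 5563) = 18681 - 1*(-15609) = 18681 + 15609 = 34290)
C(V(0), -54) - m = sqrt((6*0)**2 + (-54)**2) - 1*34290 = sqrt(0**2 + 2916) - 34290 = sqrt(0 + 2916) - 34290 = sqrt(2916) - 34290 = 54 - 34290 = -34236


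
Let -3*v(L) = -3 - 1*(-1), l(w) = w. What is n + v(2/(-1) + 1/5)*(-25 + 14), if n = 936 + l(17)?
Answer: 2837/3 ≈ 945.67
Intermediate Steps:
v(L) = ⅔ (v(L) = -(-3 - 1*(-1))/3 = -(-3 + 1)/3 = -⅓*(-2) = ⅔)
n = 953 (n = 936 + 17 = 953)
n + v(2/(-1) + 1/5)*(-25 + 14) = 953 + 2*(-25 + 14)/3 = 953 + (⅔)*(-11) = 953 - 22/3 = 2837/3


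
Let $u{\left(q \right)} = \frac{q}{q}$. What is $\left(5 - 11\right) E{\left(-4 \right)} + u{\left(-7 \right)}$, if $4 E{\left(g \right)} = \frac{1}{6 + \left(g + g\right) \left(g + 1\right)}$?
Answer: $\frac{19}{20} \approx 0.95$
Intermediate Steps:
$u{\left(q \right)} = 1$
$E{\left(g \right)} = \frac{1}{4 \left(6 + 2 g \left(1 + g\right)\right)}$ ($E{\left(g \right)} = \frac{1}{4 \left(6 + \left(g + g\right) \left(g + 1\right)\right)} = \frac{1}{4 \left(6 + 2 g \left(1 + g\right)\right)}$)
$\left(5 - 11\right) E{\left(-4 \right)} + u{\left(-7 \right)} = \left(5 - 11\right) \frac{1}{8 \left(3 - 4 + \left(-4\right)^{2}\right)} + 1 = - 6 \frac{1}{8 \left(3 - 4 + 16\right)} + 1 = - 6 \frac{1}{8 \cdot 15} + 1 = - 6 \cdot \frac{1}{8} \cdot \frac{1}{15} + 1 = \left(-6\right) \frac{1}{120} + 1 = - \frac{1}{20} + 1 = \frac{19}{20}$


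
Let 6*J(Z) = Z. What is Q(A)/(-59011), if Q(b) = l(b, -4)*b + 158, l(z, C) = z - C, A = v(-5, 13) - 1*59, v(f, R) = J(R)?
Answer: -113785/2124396 ≈ -0.053561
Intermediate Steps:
J(Z) = Z/6
v(f, R) = R/6
A = -341/6 (A = (1/6)*13 - 1*59 = 13/6 - 59 = -341/6 ≈ -56.833)
Q(b) = 158 + b*(4 + b) (Q(b) = (b - 1*(-4))*b + 158 = (b + 4)*b + 158 = (4 + b)*b + 158 = b*(4 + b) + 158 = 158 + b*(4 + b))
Q(A)/(-59011) = (158 - 341*(4 - 341/6)/6)/(-59011) = (158 - 341/6*(-317/6))*(-1/59011) = (158 + 108097/36)*(-1/59011) = (113785/36)*(-1/59011) = -113785/2124396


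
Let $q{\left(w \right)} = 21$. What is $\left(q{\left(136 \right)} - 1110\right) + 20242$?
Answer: $19153$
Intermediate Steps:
$\left(q{\left(136 \right)} - 1110\right) + 20242 = \left(21 - 1110\right) + 20242 = -1089 + 20242 = 19153$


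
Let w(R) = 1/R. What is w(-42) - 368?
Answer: -15457/42 ≈ -368.02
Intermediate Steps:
w(-42) - 368 = 1/(-42) - 368 = -1/42 - 368 = -15457/42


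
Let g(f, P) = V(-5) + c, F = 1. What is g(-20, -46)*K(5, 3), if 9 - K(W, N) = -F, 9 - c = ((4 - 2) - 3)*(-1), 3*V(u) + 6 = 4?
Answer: 220/3 ≈ 73.333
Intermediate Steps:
V(u) = -⅔ (V(u) = -2 + (⅓)*4 = -2 + 4/3 = -⅔)
c = 8 (c = 9 - ((4 - 2) - 3)*(-1) = 9 - (2 - 3)*(-1) = 9 - (-1)*(-1) = 9 - 1*1 = 9 - 1 = 8)
K(W, N) = 10 (K(W, N) = 9 - (-1) = 9 - 1*(-1) = 9 + 1 = 10)
g(f, P) = 22/3 (g(f, P) = -⅔ + 8 = 22/3)
g(-20, -46)*K(5, 3) = (22/3)*10 = 220/3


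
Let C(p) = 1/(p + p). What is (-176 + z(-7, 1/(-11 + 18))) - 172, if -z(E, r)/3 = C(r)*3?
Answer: -759/2 ≈ -379.50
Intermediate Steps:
C(p) = 1/(2*p)
z(E, r) = -9/(2*r) (z(E, r) = -3*1/(2*r)*3 = -9/(2*r))
(-176 + z(-7, 1/(-11 + 18))) - 172 = (-176 - 9/(2*(1/(-11 + 18)))) - 172 = (-176 - 9/(2*(1/7))) - 172 = (-176 - 9/(2*1/7)) - 172 = (-176 - 9/2*7) - 172 = (-176 - 63/2) - 172 = -415/2 - 172 = -759/2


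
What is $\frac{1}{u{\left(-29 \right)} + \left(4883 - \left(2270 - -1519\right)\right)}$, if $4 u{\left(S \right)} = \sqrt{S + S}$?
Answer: $\frac{8752}{9574717} - \frac{2 i \sqrt{58}}{9574717} \approx 0.00091407 - 1.5908 \cdot 10^{-6} i$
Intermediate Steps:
$u{\left(S \right)} = \frac{\sqrt{2} \sqrt{S}}{4}$ ($u{\left(S \right)} = \frac{\sqrt{S + S}}{4} = \frac{\sqrt{2 S}}{4} = \frac{\sqrt{2} \sqrt{S}}{4}$)
$\frac{1}{u{\left(-29 \right)} + \left(4883 - \left(2270 - -1519\right)\right)} = \frac{1}{\frac{\sqrt{2} \sqrt{-29}}{4} + \left(4883 - \left(2270 - -1519\right)\right)} = \frac{1}{\frac{\sqrt{2} i \sqrt{29}}{4} + \left(4883 - \left(2270 + 1519\right)\right)} = \frac{1}{\frac{i \sqrt{58}}{4} + \left(4883 - 3789\right)} = \frac{1}{\frac{i \sqrt{58}}{4} + 1094} = \frac{1}{1094 + \frac{i \sqrt{58}}{4}}$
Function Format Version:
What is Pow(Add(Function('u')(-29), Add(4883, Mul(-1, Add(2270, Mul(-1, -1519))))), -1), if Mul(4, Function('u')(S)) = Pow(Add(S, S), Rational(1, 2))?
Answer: Add(Rational(8752, 9574717), Mul(Rational(-2, 9574717), I, Pow(58, Rational(1, 2)))) ≈ Add(0.00091407, Mul(-1.5908e-6, I))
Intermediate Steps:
Function('u')(S) = Mul(Rational(1, 4), Pow(2, Rational(1, 2)), Pow(S, Rational(1, 2))) (Function('u')(S) = Mul(Rational(1, 4), Pow(Add(S, S), Rational(1, 2))) = Mul(Rational(1, 4), Pow(Mul(2, S), Rational(1, 2))) = Mul(Rational(1, 4), Mul(Pow(2, Rational(1, 2)), Pow(S, Rational(1, 2)))) = Mul(Rational(1, 4), Pow(2, Rational(1, 2)), Pow(S, Rational(1, 2))))
Pow(Add(Function('u')(-29), Add(4883, Mul(-1, Add(2270, Mul(-1, -1519))))), -1) = Pow(Add(Mul(Rational(1, 4), Pow(2, Rational(1, 2)), Pow(-29, Rational(1, 2))), Add(4883, Mul(-1, Add(2270, Mul(-1, -1519))))), -1) = Pow(Add(Mul(Rational(1, 4), Pow(2, Rational(1, 2)), Mul(I, Pow(29, Rational(1, 2)))), Add(4883, Mul(-1, Add(2270, 1519)))), -1) = Pow(Add(Mul(Rational(1, 4), I, Pow(58, Rational(1, 2))), Add(4883, Mul(-1, 3789))), -1) = Pow(Add(Mul(Rational(1, 4), I, Pow(58, Rational(1, 2))), Add(4883, -3789)), -1) = Pow(Add(Mul(Rational(1, 4), I, Pow(58, Rational(1, 2))), 1094), -1) = Pow(Add(1094, Mul(Rational(1, 4), I, Pow(58, Rational(1, 2)))), -1)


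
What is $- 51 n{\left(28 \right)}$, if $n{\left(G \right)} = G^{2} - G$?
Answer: $-38556$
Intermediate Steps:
$- 51 n{\left(28 \right)} = - 51 \cdot 28 \left(-1 + 28\right) = - 51 \cdot 28 \cdot 27 = \left(-51\right) 756 = -38556$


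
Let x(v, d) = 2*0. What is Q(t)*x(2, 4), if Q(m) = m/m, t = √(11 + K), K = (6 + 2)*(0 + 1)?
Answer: 0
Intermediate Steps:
x(v, d) = 0
K = 8 (K = 8*1 = 8)
t = √19 (t = √(11 + 8) = √19 ≈ 4.3589)
Q(m) = 1
Q(t)*x(2, 4) = 1*0 = 0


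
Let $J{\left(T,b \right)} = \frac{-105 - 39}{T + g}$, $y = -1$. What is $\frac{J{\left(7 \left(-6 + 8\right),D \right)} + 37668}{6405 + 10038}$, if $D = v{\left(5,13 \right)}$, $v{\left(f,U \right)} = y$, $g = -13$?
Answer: $\frac{12508}{5481} \approx 2.2821$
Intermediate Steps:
$v{\left(f,U \right)} = -1$
$D = -1$
$J{\left(T,b \right)} = - \frac{144}{-13 + T}$ ($J{\left(T,b \right)} = \frac{-105 - 39}{T - 13} = - \frac{144}{-13 + T}$)
$\frac{J{\left(7 \left(-6 + 8\right),D \right)} + 37668}{6405 + 10038} = \frac{- \frac{144}{-13 + 7 \left(-6 + 8\right)} + 37668}{6405 + 10038} = \frac{- \frac{144}{-13 + 7 \cdot 2} + 37668}{16443} = \left(- \frac{144}{-13 + 14} + 37668\right) \frac{1}{16443} = \left(- \frac{144}{1} + 37668\right) \frac{1}{16443} = \left(\left(-144\right) 1 + 37668\right) \frac{1}{16443} = \left(-144 + 37668\right) \frac{1}{16443} = 37524 \cdot \frac{1}{16443} = \frac{12508}{5481}$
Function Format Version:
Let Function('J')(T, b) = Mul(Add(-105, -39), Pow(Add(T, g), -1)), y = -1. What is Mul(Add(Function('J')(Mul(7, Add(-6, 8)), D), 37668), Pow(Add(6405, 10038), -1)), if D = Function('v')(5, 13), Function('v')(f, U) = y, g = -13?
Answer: Rational(12508, 5481) ≈ 2.2821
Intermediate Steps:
Function('v')(f, U) = -1
D = -1
Function('J')(T, b) = Mul(-144, Pow(Add(-13, T), -1)) (Function('J')(T, b) = Mul(Add(-105, -39), Pow(Add(T, -13), -1)) = Mul(-144, Pow(Add(-13, T), -1)))
Mul(Add(Function('J')(Mul(7, Add(-6, 8)), D), 37668), Pow(Add(6405, 10038), -1)) = Mul(Add(Mul(-144, Pow(Add(-13, Mul(7, Add(-6, 8))), -1)), 37668), Pow(Add(6405, 10038), -1)) = Mul(Add(Mul(-144, Pow(Add(-13, Mul(7, 2)), -1)), 37668), Pow(16443, -1)) = Mul(Add(Mul(-144, Pow(Add(-13, 14), -1)), 37668), Rational(1, 16443)) = Mul(Add(Mul(-144, Pow(1, -1)), 37668), Rational(1, 16443)) = Mul(Add(Mul(-144, 1), 37668), Rational(1, 16443)) = Mul(Add(-144, 37668), Rational(1, 16443)) = Mul(37524, Rational(1, 16443)) = Rational(12508, 5481)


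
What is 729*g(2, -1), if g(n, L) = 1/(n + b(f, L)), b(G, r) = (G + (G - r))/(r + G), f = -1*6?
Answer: 5103/25 ≈ 204.12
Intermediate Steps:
f = -6
b(G, r) = (-r + 2*G)/(G + r)
g(n, L) = 1/(n + (-12 - L)/(-6 + L)) (g(n, L) = 1/(n + (-L + 2*(-6))/(-6 + L)) = 1/(n + (-L - 12)/(-6 + L)) = 1/(n + (-12 - L)/(-6 + L)))
729*g(2, -1) = 729*((-6 - 1)/(-12 - 1*(-1) + 2*(-6 - 1))) = 729*(-7/(-12 + 1 + 2*(-7))) = 729*(-7/(-12 + 1 - 14)) = 729*(-7/(-25)) = 729*(-1/25*(-7)) = 729*(7/25) = 5103/25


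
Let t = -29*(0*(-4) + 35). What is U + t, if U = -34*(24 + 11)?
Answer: -2205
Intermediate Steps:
t = -1015 (t = -29*(0 + 35) = -29*35 = -1015)
U = -1190 (U = -34*35 = -1190)
U + t = -1190 - 1015 = -2205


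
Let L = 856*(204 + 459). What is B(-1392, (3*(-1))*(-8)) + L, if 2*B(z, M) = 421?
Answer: 1135477/2 ≈ 5.6774e+5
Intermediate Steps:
B(z, M) = 421/2 (B(z, M) = (1/2)*421 = 421/2)
L = 567528 (L = 856*663 = 567528)
B(-1392, (3*(-1))*(-8)) + L = 421/2 + 567528 = 1135477/2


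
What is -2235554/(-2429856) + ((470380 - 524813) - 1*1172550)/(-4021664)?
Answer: 374126220197/305377012512 ≈ 1.2251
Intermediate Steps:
-2235554/(-2429856) + ((470380 - 524813) - 1*1172550)/(-4021664) = -2235554*(-1/2429856) + (-54433 - 1172550)*(-1/4021664) = 1117777/1214928 - 1226983*(-1/4021664) = 1117777/1214928 + 1226983/4021664 = 374126220197/305377012512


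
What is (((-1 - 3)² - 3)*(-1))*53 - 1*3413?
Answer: -4102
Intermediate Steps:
(((-1 - 3)² - 3)*(-1))*53 - 1*3413 = (((-4)² - 3)*(-1))*53 - 3413 = ((16 - 3)*(-1))*53 - 3413 = (13*(-1))*53 - 3413 = -13*53 - 3413 = -689 - 3413 = -4102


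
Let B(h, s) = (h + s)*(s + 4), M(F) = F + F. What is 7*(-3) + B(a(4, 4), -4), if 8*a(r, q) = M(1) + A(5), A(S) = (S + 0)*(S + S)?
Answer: -21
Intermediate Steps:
A(S) = 2*S² (A(S) = S*(2*S) = 2*S²)
M(F) = 2*F
a(r, q) = 13/2 (a(r, q) = (2*1 + 2*5²)/8 = (2 + 2*25)/8 = (2 + 50)/8 = (⅛)*52 = 13/2)
B(h, s) = (4 + s)*(h + s) (B(h, s) = (h + s)*(4 + s) = (4 + s)*(h + s))
7*(-3) + B(a(4, 4), -4) = 7*(-3) + ((-4)² + 4*(13/2) + 4*(-4) + (13/2)*(-4)) = -21 + (16 + 26 - 16 - 26) = -21 + 0 = -21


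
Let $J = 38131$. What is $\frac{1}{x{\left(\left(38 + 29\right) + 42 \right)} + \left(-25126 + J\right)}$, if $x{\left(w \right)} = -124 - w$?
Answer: $\frac{1}{12772} \approx 7.8296 \cdot 10^{-5}$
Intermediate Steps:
$\frac{1}{x{\left(\left(38 + 29\right) + 42 \right)} + \left(-25126 + J\right)} = \frac{1}{\left(-124 - \left(\left(38 + 29\right) + 42\right)\right) + \left(-25126 + 38131\right)} = \frac{1}{\left(-124 - \left(67 + 42\right)\right) + 13005} = \frac{1}{\left(-124 - 109\right) + 13005} = \frac{1}{-233 + 13005} = \frac{1}{12772}$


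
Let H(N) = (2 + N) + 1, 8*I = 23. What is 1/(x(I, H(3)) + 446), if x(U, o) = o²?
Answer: 1/482 ≈ 0.0020747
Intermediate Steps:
I = 23/8 (I = (⅛)*23 = 23/8 ≈ 2.8750)
H(N) = 3 + N
1/(x(I, H(3)) + 446) = 1/((3 + 3)² + 446) = 1/(6² + 446) = 1/(36 + 446) = 1/482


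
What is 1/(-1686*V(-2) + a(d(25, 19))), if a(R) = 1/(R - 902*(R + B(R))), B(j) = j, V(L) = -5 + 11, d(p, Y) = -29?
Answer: -52287/528935291 ≈ -9.8853e-5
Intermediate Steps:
V(L) = 6
a(R) = -1/(1803*R) (a(R) = 1/(R - 902*(R + R)) = 1/(R - 1804*R) = 1/(-1803*R) = -1/(1803*R))
1/(-1686*V(-2) + a(d(25, 19))) = 1/(-1686*6 - 1/1803/(-29)) = 1/(-10116 - 1/1803*(-1/29)) = 1/(-10116 + 1/52287) = 1/(-528935291/52287) = -52287/528935291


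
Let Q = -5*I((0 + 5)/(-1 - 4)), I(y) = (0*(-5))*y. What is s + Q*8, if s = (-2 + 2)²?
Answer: 0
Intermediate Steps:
s = 0 (s = 0² = 0)
I(y) = 0 (I(y) = 0*y = 0)
Q = 0 (Q = -5*0 = 0)
s + Q*8 = 0 + 0*8 = 0 + 0 = 0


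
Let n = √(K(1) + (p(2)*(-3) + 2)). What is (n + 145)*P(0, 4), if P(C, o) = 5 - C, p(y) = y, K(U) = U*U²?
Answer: 725 + 5*I*√3 ≈ 725.0 + 8.6602*I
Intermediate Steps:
K(U) = U³
n = I*√3 (n = √(1³ + (2*(-3) + 2)) = √(1 + (-6 + 2)) = √(1 - 4) = √(-3) = I*√3 ≈ 1.732*I)
(n + 145)*P(0, 4) = (I*√3 + 145)*(5 - 1*0) = (145 + I*√3)*(5 + 0) = (145 + I*√3)*5 = 725 + 5*I*√3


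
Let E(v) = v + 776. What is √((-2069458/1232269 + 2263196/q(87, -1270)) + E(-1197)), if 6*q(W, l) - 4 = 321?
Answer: √1570092688487754697/6161345 ≈ 203.37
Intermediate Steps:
q(W, l) = 325/6 (q(W, l) = ⅔ + (⅙)*321 = ⅔ + 107/2 = 325/6)
E(v) = 776 + v
√((-2069458/1232269 + 2263196/q(87, -1270)) + E(-1197)) = √((-2069458/1232269 + 2263196/(325/6)) + (776 - 1197)) = √((-2069458*1/1232269 + 2263196*(6/325)) - 421) = √((-2069458/1232269 + 1044552/25) - 421) = √(1287117312038/30806725 - 421) = √(1274147680813/30806725) = √1570092688487754697/6161345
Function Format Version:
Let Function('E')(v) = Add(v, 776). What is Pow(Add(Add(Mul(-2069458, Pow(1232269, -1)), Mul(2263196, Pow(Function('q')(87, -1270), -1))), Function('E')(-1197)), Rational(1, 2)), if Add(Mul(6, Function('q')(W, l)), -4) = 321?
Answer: Mul(Rational(1, 6161345), Pow(1570092688487754697, Rational(1, 2))) ≈ 203.37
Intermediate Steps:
Function('q')(W, l) = Rational(325, 6) (Function('q')(W, l) = Add(Rational(2, 3), Mul(Rational(1, 6), 321)) = Add(Rational(2, 3), Rational(107, 2)) = Rational(325, 6))
Function('E')(v) = Add(776, v)
Pow(Add(Add(Mul(-2069458, Pow(1232269, -1)), Mul(2263196, Pow(Function('q')(87, -1270), -1))), Function('E')(-1197)), Rational(1, 2)) = Pow(Add(Add(Mul(-2069458, Pow(1232269, -1)), Mul(2263196, Pow(Rational(325, 6), -1))), Add(776, -1197)), Rational(1, 2)) = Pow(Add(Add(Mul(-2069458, Rational(1, 1232269)), Mul(2263196, Rational(6, 325))), -421), Rational(1, 2)) = Pow(Add(Add(Rational(-2069458, 1232269), Rational(1044552, 25)), -421), Rational(1, 2)) = Pow(Add(Rational(1287117312038, 30806725), -421), Rational(1, 2)) = Pow(Rational(1274147680813, 30806725), Rational(1, 2)) = Mul(Rational(1, 6161345), Pow(1570092688487754697, Rational(1, 2)))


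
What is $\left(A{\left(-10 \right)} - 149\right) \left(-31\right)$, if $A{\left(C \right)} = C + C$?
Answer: $5239$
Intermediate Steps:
$A{\left(C \right)} = 2 C$
$\left(A{\left(-10 \right)} - 149\right) \left(-31\right) = \left(2 \left(-10\right) - 149\right) \left(-31\right) = \left(-20 - 149\right) \left(-31\right) = \left(-169\right) \left(-31\right) = 5239$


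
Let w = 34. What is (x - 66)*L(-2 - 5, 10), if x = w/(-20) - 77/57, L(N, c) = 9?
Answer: -118077/190 ≈ -621.46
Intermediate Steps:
x = -1739/570 (x = 34/(-20) - 77/57 = 34*(-1/20) - 77*1/57 = -17/10 - 77/57 = -1739/570 ≈ -3.0509)
(x - 66)*L(-2 - 5, 10) = (-1739/570 - 66)*9 = -39359/570*9 = -118077/190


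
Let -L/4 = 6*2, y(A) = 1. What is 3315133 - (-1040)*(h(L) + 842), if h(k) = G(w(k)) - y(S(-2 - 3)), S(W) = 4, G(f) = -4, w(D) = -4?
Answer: 4185613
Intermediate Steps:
L = -48 (L = -24*2 = -4*12 = -48)
h(k) = -5 (h(k) = -4 - 1*1 = -4 - 1 = -5)
3315133 - (-1040)*(h(L) + 842) = 3315133 - (-1040)*(-5 + 842) = 3315133 - (-1040)*837 = 3315133 - 1*(-870480) = 3315133 + 870480 = 4185613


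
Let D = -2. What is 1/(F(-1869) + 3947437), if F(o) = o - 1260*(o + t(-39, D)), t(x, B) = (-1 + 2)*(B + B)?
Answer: 1/6305548 ≈ 1.5859e-7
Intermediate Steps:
t(x, B) = 2*B (t(x, B) = 1*(2*B) = 2*B)
F(o) = 5040 - 1259*o (F(o) = o - 1260*(o + 2*(-2)) = o - 1260*(o - 4) = o - 1260*(-4 + o) = o + (5040 - 1260*o) = 5040 - 1259*o)
1/(F(-1869) + 3947437) = 1/((5040 - 1259*(-1869)) + 3947437) = 1/((5040 + 2353071) + 3947437) = 1/(2358111 + 3947437) = 1/6305548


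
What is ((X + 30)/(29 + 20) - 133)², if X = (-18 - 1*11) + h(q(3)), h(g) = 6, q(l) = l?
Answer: 864900/49 ≈ 17651.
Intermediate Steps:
X = -23 (X = (-18 - 1*11) + 6 = (-18 - 11) + 6 = -29 + 6 = -23)
((X + 30)/(29 + 20) - 133)² = ((-23 + 30)/(29 + 20) - 133)² = (7/49 - 133)² = (7*(1/49) - 133)² = (⅐ - 133)² = (-930/7)² = 864900/49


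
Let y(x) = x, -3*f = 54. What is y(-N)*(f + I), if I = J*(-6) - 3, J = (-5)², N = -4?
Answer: -684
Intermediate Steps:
f = -18 (f = -⅓*54 = -18)
J = 25
I = -153 (I = 25*(-6) - 3 = -150 - 3 = -153)
y(-N)*(f + I) = (-1*(-4))*(-18 - 153) = 4*(-171) = -684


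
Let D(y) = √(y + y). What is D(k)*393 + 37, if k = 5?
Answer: 37 + 393*√10 ≈ 1279.8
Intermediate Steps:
D(y) = √2*√y (D(y) = √(2*y) = √2*√y)
D(k)*393 + 37 = (√2*√5)*393 + 37 = √10*393 + 37 = 393*√10 + 37 = 37 + 393*√10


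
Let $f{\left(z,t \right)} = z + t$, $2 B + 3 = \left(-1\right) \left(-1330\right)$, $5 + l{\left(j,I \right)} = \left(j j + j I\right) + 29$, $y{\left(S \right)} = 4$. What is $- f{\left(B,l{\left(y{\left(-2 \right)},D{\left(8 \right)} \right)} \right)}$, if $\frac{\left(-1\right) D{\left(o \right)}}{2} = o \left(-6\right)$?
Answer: $- \frac{2175}{2} \approx -1087.5$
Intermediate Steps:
$D{\left(o \right)} = 12 o$ ($D{\left(o \right)} = - 2 o \left(-6\right) = - 2 \left(- 6 o\right) = 12 o$)
$l{\left(j,I \right)} = 24 + j^{2} + I j$ ($l{\left(j,I \right)} = -5 + \left(\left(j j + j I\right) + 29\right) = -5 + \left(\left(j^{2} + I j\right) + 29\right) = -5 + \left(29 + j^{2} + I j\right) = 24 + j^{2} + I j$)
$B = \frac{1327}{2}$ ($B = - \frac{3}{2} + \frac{\left(-1\right) \left(-1330\right)}{2} = - \frac{3}{2} + \frac{1}{2} \cdot 1330 = - \frac{3}{2} + 665 = \frac{1327}{2} \approx 663.5$)
$f{\left(z,t \right)} = t + z$
$- f{\left(B,l{\left(y{\left(-2 \right)},D{\left(8 \right)} \right)} \right)} = - (\left(24 + 4^{2} + 12 \cdot 8 \cdot 4\right) + \frac{1327}{2}) = - (\left(24 + 16 + 96 \cdot 4\right) + \frac{1327}{2}) = - (\left(24 + 16 + 384\right) + \frac{1327}{2}) = - (424 + \frac{1327}{2}) = \left(-1\right) \frac{2175}{2} = - \frac{2175}{2}$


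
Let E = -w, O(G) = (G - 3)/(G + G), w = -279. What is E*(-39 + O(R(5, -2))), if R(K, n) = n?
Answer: -42129/4 ≈ -10532.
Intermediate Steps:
O(G) = (-3 + G)/(2*G) (O(G) = (-3 + G)/((2*G)) = (-3 + G)*(1/(2*G)) = (-3 + G)/(2*G))
E = 279 (E = -1*(-279) = 279)
E*(-39 + O(R(5, -2))) = 279*(-39 + (½)*(-3 - 2)/(-2)) = 279*(-39 + (½)*(-½)*(-5)) = 279*(-39 + 5/4) = 279*(-151/4) = -42129/4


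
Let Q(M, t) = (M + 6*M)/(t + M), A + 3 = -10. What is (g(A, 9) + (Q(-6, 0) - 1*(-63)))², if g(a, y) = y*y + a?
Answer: 19044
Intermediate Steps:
A = -13 (A = -3 - 10 = -13)
Q(M, t) = 7*M/(M + t) (Q(M, t) = (7*M)/(M + t) = 7*M/(M + t))
g(a, y) = a + y² (g(a, y) = y² + a = a + y²)
(g(A, 9) + (Q(-6, 0) - 1*(-63)))² = ((-13 + 9²) + (7*(-6)/(-6 + 0) - 1*(-63)))² = ((-13 + 81) + (7*(-6)/(-6) + 63))² = (68 + (7*(-6)*(-⅙) + 63))² = (68 + (7 + 63))² = (68 + 70)² = 138² = 19044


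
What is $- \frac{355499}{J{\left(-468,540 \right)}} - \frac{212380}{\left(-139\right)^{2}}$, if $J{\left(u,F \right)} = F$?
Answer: $- \frac{6983281379}{10433340} \approx -669.32$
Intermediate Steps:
$- \frac{355499}{J{\left(-468,540 \right)}} - \frac{212380}{\left(-139\right)^{2}} = - \frac{355499}{540} - \frac{212380}{\left(-139\right)^{2}} = \left(-355499\right) \frac{1}{540} - \frac{212380}{19321} = - \frac{355499}{540} - \frac{212380}{19321} = - \frac{6983281379}{10433340}$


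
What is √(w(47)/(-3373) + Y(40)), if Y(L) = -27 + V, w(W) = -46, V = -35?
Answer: 2*I*√176306710/3373 ≈ 7.8731*I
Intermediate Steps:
Y(L) = -62 (Y(L) = -27 - 35 = -62)
√(w(47)/(-3373) + Y(40)) = √(-46/(-3373) - 62) = √(-46*(-1/3373) - 62) = √(46/3373 - 62) = √(-209080/3373) = 2*I*√176306710/3373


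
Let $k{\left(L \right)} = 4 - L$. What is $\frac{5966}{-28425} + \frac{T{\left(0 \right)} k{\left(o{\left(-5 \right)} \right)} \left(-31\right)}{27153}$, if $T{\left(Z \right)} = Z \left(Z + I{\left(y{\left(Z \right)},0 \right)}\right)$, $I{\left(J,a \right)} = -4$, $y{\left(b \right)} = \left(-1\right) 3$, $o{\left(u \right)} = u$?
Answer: $- \frac{5966}{28425} \approx -0.20989$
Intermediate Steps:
$y{\left(b \right)} = -3$
$T{\left(Z \right)} = Z \left(-4 + Z\right)$ ($T{\left(Z \right)} = Z \left(Z - 4\right) = Z \left(-4 + Z\right)$)
$\frac{5966}{-28425} + \frac{T{\left(0 \right)} k{\left(o{\left(-5 \right)} \right)} \left(-31\right)}{27153} = \frac{5966}{-28425} + \frac{0 \left(-4 + 0\right) \left(4 - -5\right) \left(-31\right)}{27153} = 5966 \left(- \frac{1}{28425}\right) + 0 \left(-4\right) \left(4 + 5\right) \left(-31\right) \frac{1}{27153} = - \frac{5966}{28425} + 0 \cdot 9 \left(-31\right) \frac{1}{27153} = - \frac{5966}{28425} + 0 \left(-31\right) \frac{1}{27153} = - \frac{5966}{28425} + 0 \cdot \frac{1}{27153} = - \frac{5966}{28425} + 0 = - \frac{5966}{28425}$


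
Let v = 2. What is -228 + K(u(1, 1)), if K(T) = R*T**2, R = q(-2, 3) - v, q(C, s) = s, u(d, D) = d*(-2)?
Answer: -224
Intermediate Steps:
u(d, D) = -2*d
R = 1 (R = 3 - 1*2 = 3 - 2 = 1)
K(T) = T**2 (K(T) = 1*T**2 = T**2)
-228 + K(u(1, 1)) = -228 + (-2*1)**2 = -228 + (-2)**2 = -228 + 4 = -224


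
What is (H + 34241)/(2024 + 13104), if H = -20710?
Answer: 13531/15128 ≈ 0.89443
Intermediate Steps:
(H + 34241)/(2024 + 13104) = (-20710 + 34241)/(2024 + 13104) = 13531/15128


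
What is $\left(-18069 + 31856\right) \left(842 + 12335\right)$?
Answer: $181671299$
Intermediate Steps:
$\left(-18069 + 31856\right) \left(842 + 12335\right) = 13787 \cdot 13177 = 181671299$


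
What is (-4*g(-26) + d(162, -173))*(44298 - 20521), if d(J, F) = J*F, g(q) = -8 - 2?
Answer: -665423122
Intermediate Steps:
g(q) = -10
d(J, F) = F*J
(-4*g(-26) + d(162, -173))*(44298 - 20521) = (-4*(-10) - 173*162)*(44298 - 20521) = (40 - 28026)*23777 = -27986*23777 = -665423122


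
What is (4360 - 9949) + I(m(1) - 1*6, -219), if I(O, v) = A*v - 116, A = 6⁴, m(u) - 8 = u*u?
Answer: -289529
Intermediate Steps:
m(u) = 8 + u² (m(u) = 8 + u*u = 8 + u²)
A = 1296
I(O, v) = -116 + 1296*v (I(O, v) = 1296*v - 116 = -116 + 1296*v)
(4360 - 9949) + I(m(1) - 1*6, -219) = (4360 - 9949) + (-116 + 1296*(-219)) = -5589 + (-116 - 283824) = -5589 - 283940 = -289529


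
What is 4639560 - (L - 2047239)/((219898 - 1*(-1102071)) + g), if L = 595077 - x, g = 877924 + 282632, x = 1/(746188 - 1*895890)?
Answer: 1724241459282233723/371638957550 ≈ 4.6396e+6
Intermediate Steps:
x = -1/149702 (x = 1/(746188 - 895890) = 1/(-149702) = -1/149702 ≈ -6.6799e-6)
g = 1160556
L = 89084217055/149702 (L = 595077 - 1*(-1/149702) = 595077 + 1/149702 = 89084217055/149702 ≈ 5.9508e+5)
4639560 - (L - 2047239)/((219898 - 1*(-1102071)) + g) = 4639560 - (89084217055/149702 - 2047239)/((219898 - 1*(-1102071)) + 1160556) = 4639560 - (-217391555723)/(149702*((219898 + 1102071) + 1160556)) = 4639560 - (-217391555723)/(149702*(1321969 + 1160556)) = 4639560 - (-217391555723)/(149702*2482525) = 4639560 - 1*(-217391555723/371638957550) = 4639560 + 217391555723/371638957550 = 1724241459282233723/371638957550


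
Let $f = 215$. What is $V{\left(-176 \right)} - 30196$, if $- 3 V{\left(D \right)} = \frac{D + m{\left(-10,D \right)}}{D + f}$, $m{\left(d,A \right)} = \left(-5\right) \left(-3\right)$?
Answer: $- \frac{3532771}{117} \approx -30195.0$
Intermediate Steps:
$m{\left(d,A \right)} = 15$
$V{\left(D \right)} = - \frac{15 + D}{3 \left(215 + D\right)}$ ($V{\left(D \right)} = - \frac{\left(D + 15\right) \frac{1}{D + 215}}{3} = - \frac{\left(15 + D\right) \frac{1}{215 + D}}{3} = - \frac{\frac{1}{215 + D} \left(15 + D\right)}{3} = - \frac{15 + D}{3 \left(215 + D\right)}$)
$V{\left(-176 \right)} - 30196 = \frac{-15 - -176}{3 \left(215 - 176\right)} - 30196 = \frac{-15 + 176}{3 \cdot 39} - 30196 = \frac{1}{3} \cdot \frac{1}{39} \cdot 161 - 30196 = \frac{161}{117} - 30196 = - \frac{3532771}{117}$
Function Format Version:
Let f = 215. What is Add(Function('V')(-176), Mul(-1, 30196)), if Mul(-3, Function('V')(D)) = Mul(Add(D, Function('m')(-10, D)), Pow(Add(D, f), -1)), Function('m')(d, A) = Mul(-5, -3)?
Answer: Rational(-3532771, 117) ≈ -30195.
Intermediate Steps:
Function('m')(d, A) = 15
Function('V')(D) = Mul(Rational(-1, 3), Pow(Add(215, D), -1), Add(15, D)) (Function('V')(D) = Mul(Rational(-1, 3), Mul(Add(D, 15), Pow(Add(D, 215), -1))) = Mul(Rational(-1, 3), Mul(Add(15, D), Pow(Add(215, D), -1))) = Mul(Rational(-1, 3), Mul(Pow(Add(215, D), -1), Add(15, D))) = Mul(Rational(-1, 3), Pow(Add(215, D), -1), Add(15, D)))
Add(Function('V')(-176), Mul(-1, 30196)) = Add(Mul(Rational(1, 3), Pow(Add(215, -176), -1), Add(-15, Mul(-1, -176))), Mul(-1, 30196)) = Add(Mul(Rational(1, 3), Pow(39, -1), Add(-15, 176)), -30196) = Add(Mul(Rational(1, 3), Rational(1, 39), 161), -30196) = Add(Rational(161, 117), -30196) = Rational(-3532771, 117)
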